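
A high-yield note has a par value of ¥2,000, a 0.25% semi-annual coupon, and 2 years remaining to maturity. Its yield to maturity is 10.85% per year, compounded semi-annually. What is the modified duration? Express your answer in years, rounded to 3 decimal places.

Periodic yield y = 0.05425. First find Macaulay duration:
  t   CF        PV=CF/(1+0.05425)^t    t·PV
  1         2.50         2.3714         2.3714
  2         2.50         2.2493         4.4987
  3         2.50         2.1336         6.4007
  4     2,002.50     1,621.0563     6,484.2250
  Σ                  1,627.8105     6,497.4958
P = 1,627.8105; Macaulay duration = 6,497.4958 / 1,627.8105 = 3.99156 half-year periods = 1.99578 years.
Modified duration = D_Mac / (1 + y) = 1.99578 / 1.05425 = 1.89308 years.

1.893 years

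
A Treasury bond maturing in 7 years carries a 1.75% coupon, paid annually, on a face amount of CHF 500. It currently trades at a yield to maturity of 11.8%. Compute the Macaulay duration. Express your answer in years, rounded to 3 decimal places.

6.486 years

Periodic yield y = 0.118. Discount each cash flow and weight by its year:
  t   CF        PV=CF/(1+0.118)^t    t·PV
  1         8.75         7.8265         7.8265
  2         8.75         7.0004        14.0009
  3         8.75         6.2616        18.7847
  4         8.75         5.6007        22.4027
  5         8.75         5.0096        25.0478
  6         8.75         4.4808        26.8849
  7       508.75       233.0300     1,631.2099
  Σ                    269.2095     1,746.1573
Price P = Σ PV = 269.2095.
Macaulay duration = Σ(t·PV) / P = 1,746.1573 / 269.2095 = 6.48624 years.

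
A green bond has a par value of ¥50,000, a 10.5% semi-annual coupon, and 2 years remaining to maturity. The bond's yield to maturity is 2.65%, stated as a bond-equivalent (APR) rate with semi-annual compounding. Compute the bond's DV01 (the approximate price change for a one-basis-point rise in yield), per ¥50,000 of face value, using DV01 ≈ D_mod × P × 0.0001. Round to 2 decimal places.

Periodic yield y = 0.01325.
  t   CF        PV=CF/(1+0.01325)^t    t·PV
  1     2,625.00     2,590.6736     2,590.6736
  2     2,625.00     2,556.7960     5,113.5921
  3     2,625.00     2,523.3615     7,570.0845
  4    52,625.00    49,925.8720   199,703.4881
  Σ                 57,596.7031   214,977.8382
P = 57,596.7031; D_Mac = 3.73247 half-year periods = 1.86623 yrs; D_mod = 1.84183 yrs.
DV01 ≈ 1.84183 × 57,596.7031 × 0.0001 = 10.608332.

¥10.61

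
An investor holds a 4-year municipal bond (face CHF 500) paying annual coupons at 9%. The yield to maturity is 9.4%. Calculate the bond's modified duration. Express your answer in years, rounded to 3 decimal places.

Periodic yield y = 0.094. First find Macaulay duration:
  t   CF        PV=CF/(1+0.094)^t    t·PV
  1        45.00        41.1335        41.1335
  2        45.00        37.5991        75.1983
  3        45.00        34.3685       103.1055
  4       545.00       380.4760     1,521.9038
  Σ                    493.5770     1,741.3410
P = 493.5770; Macaulay duration = 1,741.3410 / 493.5770 = 3.52800 years.
Modified duration = D_Mac / (1 + y) = 3.52800 / 1.094 = 3.22487 years.

3.225 years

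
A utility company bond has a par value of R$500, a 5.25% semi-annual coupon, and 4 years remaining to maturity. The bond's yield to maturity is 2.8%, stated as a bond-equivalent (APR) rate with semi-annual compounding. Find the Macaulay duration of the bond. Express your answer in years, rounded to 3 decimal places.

3.677 years

Periodic yield y = 0.014. Discount each cash flow and weight by its period:
  t   CF        PV=CF/(1+0.014)^t    t·PV
  1       13.125        12.9438        12.9438
  2       13.125        12.7651        25.5302
  3       13.125        12.5888        37.7665
  4       13.125        12.4150        49.6601
  5       13.125        12.2436        61.2181
  6       13.125        12.0746        72.4474
  7       13.125        11.9079        83.3550
  8      513.125       459.1129     3,672.9035
  Σ                    546.0517     4,015.8245
Price P = Σ PV = 546.0517.
Macaulay duration = Σ(t·PV) / P = 4,015.8245 / 546.0517 = 7.35429 half-year periods.
In years: 7.35429 / 2 = 3.67715 years.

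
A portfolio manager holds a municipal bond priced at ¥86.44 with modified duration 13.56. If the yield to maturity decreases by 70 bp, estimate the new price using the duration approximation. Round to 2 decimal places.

Duration approximation: ΔP/P ≈ -D_mod · Δy = -13.56 × (-0.007) = +0.094920.
New price ≈ 86.44 × (1 + 0.094920) = 94.6448848.

¥94.64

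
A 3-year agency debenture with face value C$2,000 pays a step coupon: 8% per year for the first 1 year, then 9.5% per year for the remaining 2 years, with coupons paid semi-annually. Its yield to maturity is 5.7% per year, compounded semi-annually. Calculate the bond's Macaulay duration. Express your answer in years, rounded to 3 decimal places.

2.723 years

Periodic yield y = 0.0285. Discount each cash flow and weight by its period:
  t   CF        PV=CF/(1+0.0285)^t    t·PV
  1        80.00        77.7832        77.7832
  2        80.00        75.6278       151.2556
  3        95.00        87.3194       261.9582
  4        95.00        84.8998       339.5990
  5        95.00        82.5472       412.7358
  6     2,095.00     1,769.9388    10,619.6328
  Σ                  2,178.1161    11,862.9646
Price P = Σ PV = 2,178.1161.
Macaulay duration = Σ(t·PV) / P = 11,862.9646 / 2,178.1161 = 5.44643 half-year periods.
In years: 5.44643 / 2 = 2.72322 years.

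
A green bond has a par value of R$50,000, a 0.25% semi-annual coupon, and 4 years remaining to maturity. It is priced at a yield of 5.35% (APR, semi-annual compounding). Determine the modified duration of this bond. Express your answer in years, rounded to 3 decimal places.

3.877 years

Periodic yield y = 0.02675. First find Macaulay duration:
  t   CF        PV=CF/(1+0.02675)^t    t·PV
  1        62.50        60.8717        60.8717
  2        62.50        59.2858       118.5716
  3        62.50        57.7412       173.2236
  4        62.50        56.2369       224.9475
  5        62.50        54.7717       273.8587
  6        62.50        53.3448       320.0685
  7        62.50        51.9550       363.6847
  8    50,062.50    40,531.7020   324,253.6162
  Σ                 40,925.9090   325,788.8425
P = 40,925.9090; Macaulay duration = 325,788.8425 / 40,925.9090 = 7.96045 half-year periods = 3.98023 years.
Modified duration = D_Mac / (1 + y) = 3.98023 / 1.02675 = 3.87653 years.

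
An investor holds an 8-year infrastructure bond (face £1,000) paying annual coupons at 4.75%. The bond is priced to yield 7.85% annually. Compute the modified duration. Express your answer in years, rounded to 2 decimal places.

6.21 years

Periodic yield y = 0.0785. First find Macaulay duration:
  t   CF        PV=CF/(1+0.0785)^t    t·PV
  1        47.50        44.0427        44.0427
  2        47.50        40.8370        81.6739
  3        47.50        37.8646       113.5937
  4        47.50        35.1086       140.4342
  5        47.50        32.5531       162.7657
  6        47.50        30.1837       181.1023
  7        47.50        27.9868       195.9073
  8     1,047.50       572.2593     4,578.0742
  Σ                    820.8356     5,497.5940
P = 820.8356; Macaulay duration = 5,497.5940 / 820.8356 = 6.69756 years.
Modified duration = D_Mac / (1 + y) = 6.69756 / 1.0785 = 6.21007 years.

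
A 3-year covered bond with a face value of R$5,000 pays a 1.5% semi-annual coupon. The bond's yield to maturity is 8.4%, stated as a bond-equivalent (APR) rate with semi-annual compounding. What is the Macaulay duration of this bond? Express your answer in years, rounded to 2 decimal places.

Periodic yield y = 0.042. Discount each cash flow and weight by its period:
  t   CF        PV=CF/(1+0.042)^t    t·PV
  1        37.50        35.9885        35.9885
  2        37.50        34.5379        69.0758
  3        37.50        33.1458        99.4373
  4        37.50        31.8098       127.2390
  5        37.50        30.5276       152.6380
  6     5,037.50     3,935.5800    23,613.4800
  Σ                  4,101.5895    24,097.8586
Price P = Σ PV = 4,101.5895.
Macaulay duration = Σ(t·PV) / P = 24,097.8586 / 4,101.5895 = 5.87525 half-year periods.
In years: 5.87525 / 2 = 2.93762 years.

2.94 years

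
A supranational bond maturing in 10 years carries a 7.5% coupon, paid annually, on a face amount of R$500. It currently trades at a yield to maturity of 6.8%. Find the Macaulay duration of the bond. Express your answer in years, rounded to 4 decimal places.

7.4476 years

Periodic yield y = 0.068. Discount each cash flow and weight by its year:
  t   CF        PV=CF/(1+0.068)^t    t·PV
  1        37.50        35.1124        35.1124
  2        37.50        32.8767        65.7535
  3        37.50        30.7835        92.3504
  4        37.50        28.8235       115.2939
  5        37.50        26.9883       134.9413
  6        37.50        25.2699       151.6195
  7        37.50        23.6610       165.6268
  8        37.50        22.1545       177.2357
  9        37.50        20.7439       186.6949
  10      537.50       278.3979     2,783.9789
  Σ                    524.8114     3,908.6073
Price P = Σ PV = 524.8114.
Macaulay duration = Σ(t·PV) / P = 3,908.6073 / 524.8114 = 7.44764 years.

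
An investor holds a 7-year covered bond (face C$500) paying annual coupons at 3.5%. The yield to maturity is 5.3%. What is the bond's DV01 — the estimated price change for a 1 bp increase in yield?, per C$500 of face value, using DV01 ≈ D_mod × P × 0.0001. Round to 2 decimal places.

Periodic yield y = 0.053.
  t   CF        PV=CF/(1+0.053)^t    t·PV
  1        17.50        16.6192        16.6192
  2        17.50        15.7827        31.5654
  3        17.50        14.9883        44.9650
  4        17.50        14.2339        56.9357
  5        17.50        13.5175        67.5875
  6        17.50        12.8371        77.0228
  7       517.50       360.5054     2,523.5377
  Σ                    448.4841     2,818.2331
P = 448.4841; D_Mac = 6.28391 yrs; D_mod = 5.96762 yrs.
DV01 ≈ 5.96762 × 448.4841 × 0.0001 = 0.267638.

C$0.27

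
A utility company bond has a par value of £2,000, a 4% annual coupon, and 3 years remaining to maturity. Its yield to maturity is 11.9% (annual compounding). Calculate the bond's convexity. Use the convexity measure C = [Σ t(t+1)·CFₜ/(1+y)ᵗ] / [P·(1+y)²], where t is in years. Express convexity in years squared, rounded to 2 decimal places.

With y = 0.119:
  t   CF        PV=CF/(1+0.119)^t    t·PV        t(t+1)·PV
  1        80.00        71.4924        71.4924         142.9848
  2        80.00        63.8895       127.7791         383.3373
  3     2,080.00     1,484.4756     4,453.4269      17,813.7077
  Σ                  1,619.8576     4,652.6984      18,340.0298
P = 1,619.8576.
Convexity = Σ t(t+1)·PV / [P·(1+y)²] = 18,340.0298 / (1,619.8576 × 1.252161) = 9.04197.

9.04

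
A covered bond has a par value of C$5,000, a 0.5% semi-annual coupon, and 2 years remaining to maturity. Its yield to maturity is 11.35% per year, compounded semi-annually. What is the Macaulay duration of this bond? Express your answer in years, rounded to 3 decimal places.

1.992 years

Periodic yield y = 0.05675. Discount each cash flow and weight by its period:
  t   CF        PV=CF/(1+0.05675)^t    t·PV
  1        12.50        11.8287        11.8287
  2        12.50        11.1935        22.3870
  3        12.50        10.5924        31.7771
  4     5,012.50     4,019.4382    16,077.7529
  Σ                  4,053.0528    16,143.7458
Price P = Σ PV = 4,053.0528.
Macaulay duration = Σ(t·PV) / P = 16,143.7458 / 4,053.0528 = 3.98311 half-year periods.
In years: 3.98311 / 2 = 1.99155 years.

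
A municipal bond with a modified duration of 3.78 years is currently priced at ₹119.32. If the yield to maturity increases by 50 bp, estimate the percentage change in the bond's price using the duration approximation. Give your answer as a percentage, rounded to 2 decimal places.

-1.89%

Duration approximation: ΔP/P ≈ -D_mod · Δy = -3.78 × (+0.005) = -0.018900.
As a percentage: -1.8900%.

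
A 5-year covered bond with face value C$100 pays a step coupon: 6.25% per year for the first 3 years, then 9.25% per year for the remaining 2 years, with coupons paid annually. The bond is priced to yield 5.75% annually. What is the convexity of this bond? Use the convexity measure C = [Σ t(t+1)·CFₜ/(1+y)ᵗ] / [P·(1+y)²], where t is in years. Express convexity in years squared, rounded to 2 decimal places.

22.90

With y = 0.0575:
  t   CF        PV=CF/(1+0.0575)^t    t·PV        t(t+1)·PV
  1         6.25         5.9102         5.9102          11.8203
  2         6.25         5.5888        11.1776          33.5329
  3         6.25         5.2849        15.8548          63.4191
  4         9.25         7.3964        29.5856         147.9279
  5       109.25        82.6075       413.0376       2,478.2255
  Σ                    106.7878       475.5657       2,734.9257
P = 106.7878.
Convexity = Σ t(t+1)·PV / [P·(1+y)²] = 2,734.9257 / (106.7878 × 1.118306) = 22.90146.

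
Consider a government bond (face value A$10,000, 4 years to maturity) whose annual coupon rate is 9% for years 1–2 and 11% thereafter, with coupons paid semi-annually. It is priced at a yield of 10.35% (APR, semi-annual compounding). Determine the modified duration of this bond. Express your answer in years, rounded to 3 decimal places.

Periodic yield y = 0.05175. First find Macaulay duration:
  t   CF        PV=CF/(1+0.05175)^t    t·PV
  1       450.00       427.8583       427.8583
  2       450.00       406.8061       813.6122
  3       450.00       386.7897     1,160.3692
  4       450.00       367.7583     1,471.0330
  5       550.00       427.3661     2,136.8306
  6       550.00       406.3381     2,438.0287
  7       550.00       386.3448     2,704.4134
  8    10,550.00     7,046.1566    56,369.2532
  Σ                  9,855.4181    67,521.3987
P = 9,855.4181; Macaulay duration = 67,521.3987 / 9,855.4181 = 6.85120 half-year periods = 3.42560 years.
Modified duration = D_Mac / (1 + y) = 3.42560 / 1.05175 = 3.25705 years.

3.257 years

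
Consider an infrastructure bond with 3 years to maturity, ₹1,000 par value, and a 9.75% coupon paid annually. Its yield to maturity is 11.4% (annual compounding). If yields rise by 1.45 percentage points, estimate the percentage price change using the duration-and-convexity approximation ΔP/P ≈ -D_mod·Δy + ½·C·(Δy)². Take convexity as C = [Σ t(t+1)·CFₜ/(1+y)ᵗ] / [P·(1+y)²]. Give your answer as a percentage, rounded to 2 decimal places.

-3.47%

With y = 0.114:
  t   CF        PV=CF/(1+0.114)^t    t·PV        t(t+1)·PV
  1        97.50        87.5224        87.5224         175.0449
  2        97.50        78.5659       157.1319         471.3956
  3     1,097.50       793.8692     2,381.6076       9,526.4305
  Σ                    959.9576     2,626.2619      10,172.8709
P = 959.9576; D_Mac = 2.73581 yrs; D_mod = 2.45584 yrs; C = 8.53928.
Duration effect: -2.45584 × (+0.0145) = -0.035610
Convexity effect: 0.5 × 8.53928 × (0.0145)² = +0.0008977
ΔP/P ≈ -0.035610 + 0.0008977 = -0.034712 = -3.4712%.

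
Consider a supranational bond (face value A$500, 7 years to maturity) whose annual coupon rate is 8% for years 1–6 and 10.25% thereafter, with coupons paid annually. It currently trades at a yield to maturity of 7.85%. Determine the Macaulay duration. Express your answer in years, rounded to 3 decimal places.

5.647 years

Periodic yield y = 0.0785. Discount each cash flow and weight by its year:
  t   CF        PV=CF/(1+0.0785)^t    t·PV
  1        40.00        37.0885        37.0885
  2        40.00        34.3890        68.7780
  3        40.00        31.8860        95.6579
  4        40.00        29.5651       118.2604
  5        40.00        27.4132       137.0658
  6        40.00        25.4179       152.5072
  7       551.25       324.7937     2,273.5557
  Σ                    510.5533     2,882.9136
Price P = Σ PV = 510.5533.
Macaulay duration = Σ(t·PV) / P = 2,882.9136 / 510.5533 = 5.64665 years.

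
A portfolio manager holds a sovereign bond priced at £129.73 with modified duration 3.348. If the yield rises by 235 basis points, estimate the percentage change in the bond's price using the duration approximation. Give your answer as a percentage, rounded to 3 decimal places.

Duration approximation: ΔP/P ≈ -D_mod · Δy = -3.348 × (+0.0235) = -0.078678.
As a percentage: -7.8678%.

-7.868%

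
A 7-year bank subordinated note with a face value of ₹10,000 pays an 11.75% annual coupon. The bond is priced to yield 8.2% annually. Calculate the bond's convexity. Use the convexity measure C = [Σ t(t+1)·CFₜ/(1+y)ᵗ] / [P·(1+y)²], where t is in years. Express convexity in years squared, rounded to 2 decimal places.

With y = 0.082:
  t   CF        PV=CF/(1+0.082)^t    t·PV        t(t+1)·PV
  1     1,175.00     1,085.9519     1,085.9519       2,171.9039
  2     1,175.00     1,003.6524     2,007.3049       6,021.9146
  3     1,175.00       927.5901     2,782.7702      11,131.0807
  4     1,175.00       857.2921     3,429.1684      17,145.8421
  5     1,175.00       792.3217     3,961.6086      23,769.6517
  6     1,175.00       732.2752     4,393.6510      30,755.5567
  7    11,175.00     6,436.6027    45,056.2192     360,449.7540
  Σ                 11,835.6862    62,716.6742     451,445.7036
P = 11,835.6862.
Convexity = Σ t(t+1)·PV / [P·(1+y)²] = 451,445.7036 / (11,835.6862 × 1.170724) = 32.58049.

32.58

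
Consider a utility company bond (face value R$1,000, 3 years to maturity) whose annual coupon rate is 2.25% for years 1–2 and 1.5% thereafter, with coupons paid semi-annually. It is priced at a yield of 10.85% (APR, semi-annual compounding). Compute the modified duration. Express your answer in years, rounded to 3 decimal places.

2.756 years

Periodic yield y = 0.05425. First find Macaulay duration:
  t   CF        PV=CF/(1+0.05425)^t    t·PV
  1        11.25        10.6711        10.6711
  2        11.25        10.1220        20.2440
  3        11.25         9.6011        28.8033
  4        11.25         9.1071        36.4282
  5         7.50         5.7589        28.7947
  6     1,007.50       733.8096     4,402.8577
  Σ                    779.0698     4,527.7990
P = 779.0698; Macaulay duration = 4,527.7990 / 779.0698 = 5.81180 half-year periods = 2.90590 years.
Modified duration = D_Mac / (1 + y) = 2.90590 / 1.05425 = 2.75637 years.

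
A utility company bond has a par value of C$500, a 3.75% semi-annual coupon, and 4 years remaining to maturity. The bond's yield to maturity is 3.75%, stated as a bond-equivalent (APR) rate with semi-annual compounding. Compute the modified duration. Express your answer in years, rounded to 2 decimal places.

Periodic yield y = 0.01875. First find Macaulay duration:
  t   CF        PV=CF/(1+0.01875)^t    t·PV
  1        9.375         9.2025         9.2025
  2        9.375         9.0331        18.0662
  3        9.375         8.8668        26.6005
  4        9.375         8.7036        34.8145
  5        9.375         8.5434        42.7172
  6        9.375         8.3862        50.3172
  7        9.375         8.2319        57.6230
  8      509.375       439.0325     3,512.2598
  Σ                    500.0000     3,751.6010
P = 500.0000; Macaulay duration = 3,751.6010 / 500.0000 = 7.50320 half-year periods = 3.75160 years.
Modified duration = D_Mac / (1 + y) = 3.75160 / 1.01875 = 3.68255 years.

3.68 years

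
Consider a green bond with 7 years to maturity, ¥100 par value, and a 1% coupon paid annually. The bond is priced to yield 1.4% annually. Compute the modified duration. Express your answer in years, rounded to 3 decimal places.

Periodic yield y = 0.014. First find Macaulay duration:
  t   CF        PV=CF/(1+0.014)^t    t·PV
  1         1.00         0.9862         0.9862
  2         1.00         0.9726         1.9452
  3         1.00         0.9591         2.8774
  4         1.00         0.9459         3.7836
  5         1.00         0.9328         4.6642
  6         1.00         0.9200         5.5198
  7       101.00        91.6338       641.4366
  Σ                     97.3504       661.2130
P = 97.3504; Macaulay duration = 661.2130 / 97.3504 = 6.79209 years.
Modified duration = D_Mac / (1 + y) = 6.79209 / 1.014 = 6.69831 years.

6.698 years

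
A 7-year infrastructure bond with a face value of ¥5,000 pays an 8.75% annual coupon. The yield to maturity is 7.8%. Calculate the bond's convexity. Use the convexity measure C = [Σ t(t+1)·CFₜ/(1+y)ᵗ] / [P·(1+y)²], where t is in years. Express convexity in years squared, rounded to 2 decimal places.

With y = 0.078:
  t   CF        PV=CF/(1+0.078)^t    t·PV        t(t+1)·PV
  1       437.50       405.8442       405.8442         811.6883
  2       437.50       376.4788       752.9576       2,258.8729
  3       437.50       349.2382     1,047.7147       4,190.8587
  4       437.50       323.9687     1,295.8747       6,479.3734
  5       437.50       300.5275     1,502.6376       9,015.8257
  6       437.50       278.7825     1,672.6949      11,708.8646
  7     5,437.50     3,214.1633    22,499.1434     179,993.1473
  Σ                  5,249.0032    29,176.8671     214,458.6309
P = 5,249.0032.
Convexity = Σ t(t+1)·PV / [P·(1+y)²] = 214,458.6309 / (5,249.0032 × 1.162084) = 35.15841.

35.16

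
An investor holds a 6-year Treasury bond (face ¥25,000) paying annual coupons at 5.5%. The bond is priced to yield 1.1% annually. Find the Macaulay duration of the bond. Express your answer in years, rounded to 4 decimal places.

5.3587 years

Periodic yield y = 0.011. Discount each cash flow and weight by its year:
  t   CF        PV=CF/(1+0.011)^t    t·PV
  1     1,375.00     1,360.0396     1,360.0396
  2     1,375.00     1,345.2419     2,690.4838
  3     1,375.00     1,330.6052     3,991.8157
  4     1,375.00     1,316.1278     5,264.5114
  5     1,375.00     1,301.8080     6,509.0398
  6    26,375.00    24,699.3506   148,196.1036
  Σ                 31,353.1731   168,011.9938
Price P = Σ PV = 31,353.1731.
Macaulay duration = Σ(t·PV) / P = 168,011.9938 / 31,353.1731 = 5.35869 years.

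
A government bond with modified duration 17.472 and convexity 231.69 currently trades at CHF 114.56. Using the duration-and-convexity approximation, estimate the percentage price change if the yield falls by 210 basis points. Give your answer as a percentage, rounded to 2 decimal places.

+41.80%

Duration effect: -D_mod·Δy = -17.472 × (-0.021) = +0.366912
Convexity effect: ½·C·(Δy)² = 0.5 × 231.69 × (-0.021)² = +0.051087645
ΔP/P ≈ +0.366912 + 0.051087645 = +0.417999645
= +41.7999645%.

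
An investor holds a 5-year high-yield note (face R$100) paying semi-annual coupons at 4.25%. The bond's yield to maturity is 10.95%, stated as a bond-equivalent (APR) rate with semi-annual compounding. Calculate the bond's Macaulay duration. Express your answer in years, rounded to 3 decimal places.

Periodic yield y = 0.05475. Discount each cash flow and weight by its period:
  t   CF        PV=CF/(1+0.05475)^t    t·PV
  1        2.125         2.0147         2.0147
  2        2.125         1.9101         3.8202
  3        2.125         1.8110         5.4329
  4        2.125         1.7170         6.8678
  5        2.125         1.6278         8.1392
  6        2.125         1.5433         9.2600
  7        2.125         1.4632        10.2426
  8        2.125         1.3873        11.0982
  9        2.125         1.3153        11.8374
  10     102.125        59.9290       599.2896
  Σ                     74.7186       668.0027
Price P = Σ PV = 74.7186.
Macaulay duration = Σ(t·PV) / P = 668.0027 / 74.7186 = 8.94024 half-year periods.
In years: 8.94024 / 2 = 4.47012 years.

4.470 years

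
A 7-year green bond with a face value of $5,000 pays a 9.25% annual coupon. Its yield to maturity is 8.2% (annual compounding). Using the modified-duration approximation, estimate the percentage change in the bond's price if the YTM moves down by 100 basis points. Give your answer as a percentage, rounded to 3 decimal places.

Periodic yield y = 0.082. Modified duration first:
  t   CF        PV=CF/(1+0.082)^t    t·PV
  1       462.50       427.4492       427.4492
  2       462.50       395.0547       790.1094
  3       462.50       365.1152     1,095.3457
  4       462.50       337.4448     1,349.7791
  5       462.50       311.8713     1,559.3566
  6       462.50       288.2360     1,729.4158
  7     5,462.50     3,146.3036    22,024.1251
  Σ                  5,271.4747    28,975.5807
P = 5,271.4747; D_Mac = 5.49667 yrs; D_mod = 5.49667/(1+0.082) = 5.08011 yrs.
ΔP/P ≈ -D_mod · Δy = -5.08011 × (-0.01) = +0.050801 = +5.0801%.

+5.080%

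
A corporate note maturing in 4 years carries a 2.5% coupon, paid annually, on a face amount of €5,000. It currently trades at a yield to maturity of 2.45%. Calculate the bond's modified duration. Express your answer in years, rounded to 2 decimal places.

3.76 years

Periodic yield y = 0.0245. First find Macaulay duration:
  t   CF        PV=CF/(1+0.0245)^t    t·PV
  1       125.00       122.0107       122.0107
  2       125.00       119.0930       238.1859
  3       125.00       116.2450       348.7349
  4     5,125.00     4,652.0676    18,608.2705
  Σ                  5,009.4163    19,317.2020
P = 5,009.4163; Macaulay duration = 19,317.2020 / 5,009.4163 = 3.85618 years.
Modified duration = D_Mac / (1 + y) = 3.85618 / 1.0245 = 3.76396 years.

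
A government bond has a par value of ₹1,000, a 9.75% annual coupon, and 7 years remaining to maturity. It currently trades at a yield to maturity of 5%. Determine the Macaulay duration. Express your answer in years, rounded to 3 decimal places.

Periodic yield y = 0.05. Discount each cash flow and weight by its year:
  t   CF        PV=CF/(1+0.05)^t    t·PV
  1        97.50        92.8571        92.8571
  2        97.50        88.4354       176.8707
  3        97.50        84.2242       252.6725
  4        97.50        80.2135       320.8540
  5        97.50        76.3938       381.9690
  6        97.50        72.7560       436.5360
  7     1,097.50       779.9728     5,459.8093
  Σ                  1,274.8527     7,121.5687
Price P = Σ PV = 1,274.8527.
Macaulay duration = Σ(t·PV) / P = 7,121.5687 / 1,274.8527 = 5.58619 years.

5.586 years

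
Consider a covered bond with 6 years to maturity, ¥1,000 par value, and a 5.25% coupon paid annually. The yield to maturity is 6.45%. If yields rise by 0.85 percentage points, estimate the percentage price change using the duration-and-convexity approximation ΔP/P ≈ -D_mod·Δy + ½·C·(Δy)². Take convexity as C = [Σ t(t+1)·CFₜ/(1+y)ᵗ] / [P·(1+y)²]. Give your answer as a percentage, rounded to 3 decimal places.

With y = 0.0645:
  t   CF        PV=CF/(1+0.0645)^t    t·PV        t(t+1)·PV
  1        52.50        49.3189        49.3189          98.6379
  2        52.50        46.3306        92.6612         277.9836
  3        52.50        43.5233       130.5700         522.2802
  4        52.50        40.8862       163.5448         817.7238
  5        52.50        38.4088       192.0441       1,152.2646
  6     1,052.50       723.3494     4,340.0962      30,380.6737
  Σ                    941.8173     4,968.2353      33,249.5638
P = 941.8173; D_Mac = 5.27516 yrs; D_mod = 4.95553 yrs; C = 31.15502.
Duration effect: -4.95553 × (+0.0085) = -0.042122
Convexity effect: 0.5 × 31.15502 × (0.0085)² = +0.0011255
ΔP/P ≈ -0.042122 + 0.0011255 = -0.040997 = -4.0997%.

-4.100%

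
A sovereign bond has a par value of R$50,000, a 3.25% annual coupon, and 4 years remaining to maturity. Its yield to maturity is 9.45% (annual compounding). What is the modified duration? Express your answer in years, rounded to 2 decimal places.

3.46 years

Periodic yield y = 0.0945. First find Macaulay duration:
  t   CF        PV=CF/(1+0.0945)^t    t·PV
  1     1,625.00     1,484.6962     1,484.6962
  2     1,625.00     1,356.5064     2,713.0127
  3     1,625.00     1,239.3845     3,718.1536
  4    51,625.00    35,974.6851   143,898.7404
  Σ                 40,055.2722   151,814.6029
P = 40,055.2722; Macaulay duration = 151,814.6029 / 40,055.2722 = 3.79013 years.
Modified duration = D_Mac / (1 + y) = 3.79013 / 1.0945 = 3.46289 years.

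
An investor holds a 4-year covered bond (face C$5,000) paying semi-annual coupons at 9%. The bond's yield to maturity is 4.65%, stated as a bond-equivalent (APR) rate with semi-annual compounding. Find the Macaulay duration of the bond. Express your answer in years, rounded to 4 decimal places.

3.4914 years

Periodic yield y = 0.02325. Discount each cash flow and weight by its period:
  t   CF        PV=CF/(1+0.02325)^t    t·PV
  1       225.00       219.8876       219.8876
  2       225.00       214.8914       429.7828
  3       225.00       210.0087       630.0261
  4       225.00       205.2369       820.9477
  5       225.00       200.5736     1,002.8680
  6       225.00       196.0162     1,176.0973
  7       225.00       191.5624     1,340.9367
  8     5,225.00     4,347.4267    34,779.4136
  Σ                  5,785.6035    40,399.9597
Price P = Σ PV = 5,785.6035.
Macaulay duration = Σ(t·PV) / P = 40,399.9597 / 5,785.6035 = 6.98284 half-year periods.
In years: 6.98284 / 2 = 3.49142 years.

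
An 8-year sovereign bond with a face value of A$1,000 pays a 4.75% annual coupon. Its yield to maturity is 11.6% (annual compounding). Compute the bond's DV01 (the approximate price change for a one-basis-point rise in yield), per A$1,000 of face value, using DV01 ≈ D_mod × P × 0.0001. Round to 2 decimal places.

Periodic yield y = 0.116.
  t   CF        PV=CF/(1+0.116)^t    t·PV
  1        47.50        42.5627        42.5627
  2        47.50        38.1386        76.2773
  3        47.50        34.1744       102.5232
  4        47.50        30.6222       122.4889
  5        47.50        27.4393       137.1964
  6        47.50        24.5872       147.5230
  7        47.50        22.0315       154.2206
  8     1,047.50       435.3519     3,482.8154
  Σ                    654.9079     4,265.6075
P = 654.9079; D_Mac = 6.51329 yrs; D_mod = 5.83628 yrs.
DV01 ≈ 5.83628 × 654.9079 × 0.0001 = 0.382223.

A$0.38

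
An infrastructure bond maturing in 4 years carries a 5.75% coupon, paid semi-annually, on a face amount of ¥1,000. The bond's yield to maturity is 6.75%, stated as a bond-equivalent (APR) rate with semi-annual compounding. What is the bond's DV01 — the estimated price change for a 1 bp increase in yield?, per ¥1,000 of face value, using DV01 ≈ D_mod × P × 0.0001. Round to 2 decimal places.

Periodic yield y = 0.03375.
  t   CF        PV=CF/(1+0.03375)^t    t·PV
  1        28.75        27.8114        27.8114
  2        28.75        26.9034        53.8068
  3        28.75        26.0250        78.0751
  4        28.75        25.1754       100.7015
  5        28.75        24.3534       121.7672
  6        28.75        23.5583       141.3500
  7        28.75        22.7892       159.5244
  8     1,028.75       788.8341     6,310.6727
  Σ                    965.4502     6,993.7090
P = 965.4502; D_Mac = 7.24399 half-year periods = 3.62199 yrs; D_mod = 3.50374 yrs.
DV01 ≈ 3.50374 × 965.4502 × 0.0001 = 0.338269.

¥0.34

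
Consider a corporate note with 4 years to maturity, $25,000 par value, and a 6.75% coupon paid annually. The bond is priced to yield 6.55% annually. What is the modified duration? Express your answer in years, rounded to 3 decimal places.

Periodic yield y = 0.0655. First find Macaulay duration:
  t   CF        PV=CF/(1+0.0655)^t    t·PV
  1     1,687.50     1,583.7635     1,583.7635
  2     1,687.50     1,486.4040     2,972.8081
  3     1,687.50     1,395.0296     4,185.0888
  4    26,687.50    20,705.8983    82,823.5931
  Σ                 25,171.0954    91,565.2534
P = 25,171.0954; Macaulay duration = 91,565.2534 / 25,171.0954 = 3.63771 years.
Modified duration = D_Mac / (1 + y) = 3.63771 / 1.0655 = 3.41409 years.

3.414 years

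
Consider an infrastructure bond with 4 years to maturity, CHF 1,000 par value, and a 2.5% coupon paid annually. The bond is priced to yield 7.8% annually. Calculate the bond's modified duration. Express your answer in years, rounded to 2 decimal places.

Periodic yield y = 0.078. First find Macaulay duration:
  t   CF        PV=CF/(1+0.078)^t    t·PV
  1        25.00        23.1911        23.1911
  2        25.00        21.5131        43.0261
  3        25.00        19.9565        59.8694
  4     1,025.00       759.0123     3,036.0493
  Σ                    823.6730     3,162.1359
P = 823.6730; Macaulay duration = 3,162.1359 / 823.6730 = 3.83907 years.
Modified duration = D_Mac / (1 + y) = 3.83907 / 1.078 = 3.56129 years.

3.56 years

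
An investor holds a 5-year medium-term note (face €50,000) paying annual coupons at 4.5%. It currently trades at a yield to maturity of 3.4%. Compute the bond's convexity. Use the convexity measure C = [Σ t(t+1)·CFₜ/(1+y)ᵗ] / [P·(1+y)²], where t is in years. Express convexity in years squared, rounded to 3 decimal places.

With y = 0.034:
  t   CF        PV=CF/(1+0.034)^t    t·PV        t(t+1)·PV
  1     2,250.00     2,176.0155     2,176.0155       4,352.0309
  2     2,250.00     2,104.4637     4,208.9274      12,626.7822
  3     2,250.00     2,035.2647     6,105.7941      24,423.1765
  4     2,250.00     1,968.3411     7,873.3644      39,366.8222
  5    52,250.00    44,206.2424   221,031.2121   1,326,187.2727
  Σ                 52,490.3274   241,395.3136   1,406,956.0846
P = 52,490.3274.
Convexity = Σ t(t+1)·PV / [P·(1+y)²] = 1,406,956.0846 / (52,490.3274 × 1.069156) = 25.07034.

25.070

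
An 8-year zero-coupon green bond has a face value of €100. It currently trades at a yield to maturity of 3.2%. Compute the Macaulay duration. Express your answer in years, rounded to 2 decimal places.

8.00 years

A zero-coupon bond has a single cash flow at maturity, so its Macaulay duration equals its maturity: 8 years.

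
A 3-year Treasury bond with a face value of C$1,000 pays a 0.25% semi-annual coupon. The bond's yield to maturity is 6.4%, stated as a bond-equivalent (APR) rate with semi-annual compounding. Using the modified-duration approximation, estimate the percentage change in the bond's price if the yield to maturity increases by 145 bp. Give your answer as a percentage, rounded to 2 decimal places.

-4.20%

Periodic yield y = 0.032. Modified duration first:
  t   CF        PV=CF/(1+0.032)^t    t·PV
  1         1.25         1.2112         1.2112
  2         1.25         1.1737         2.3474
  3         1.25         1.1373         3.4119
  4         1.25         1.1020         4.4081
  5         1.25         1.0679         5.3393
  6     1,001.25       828.8279     4,972.9672
  Σ                    834.5200     4,989.6850
P = 834.5200; D_Mac = 5.97911 half-year periods = 2.98955 yrs; D_mod = 2.98955/(1+0.032) = 2.89685 yrs.
ΔP/P ≈ -D_mod · Δy = -2.89685 × (+0.0145) = -0.042004 = -4.2004%.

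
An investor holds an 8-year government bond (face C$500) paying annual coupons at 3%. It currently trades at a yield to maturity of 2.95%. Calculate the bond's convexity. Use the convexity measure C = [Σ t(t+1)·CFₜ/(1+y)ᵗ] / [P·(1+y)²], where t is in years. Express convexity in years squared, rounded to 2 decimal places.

With y = 0.0295:
  t   CF        PV=CF/(1+0.0295)^t    t·PV        t(t+1)·PV
  1        15.00        14.5702        14.5702          29.1404
  2        15.00        14.1527        28.3054          84.9161
  3        15.00        13.7471        41.2414         164.9656
  4        15.00        13.3532        53.4129         267.0643
  5        15.00        12.9706        64.8529         389.1175
  6        15.00        12.5989        75.5935         529.1544
  7        15.00        12.2379        85.6653         685.3222
  8       515.00       408.1280     3,265.0242      29,385.2181
  Σ                    501.7586     3,628.6657      31,534.8986
P = 501.7586.
Convexity = Σ t(t+1)·PV / [P·(1+y)²] = 31,534.8986 / (501.7586 × 1.059870) = 59.29852.

59.30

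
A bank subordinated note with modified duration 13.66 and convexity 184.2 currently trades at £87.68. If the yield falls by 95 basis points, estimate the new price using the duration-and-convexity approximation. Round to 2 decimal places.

£99.79

Duration effect: -D_mod·Δy = -13.66 × (-0.0095) = +0.129770
Convexity effect: ½·C·(Δy)² = 0.5 × 184.2 × (-0.0095)² = +0.008312025
ΔP/P ≈ +0.129770 + 0.008312025 = +0.138082025
New price ≈ 87.68 × (1 + 0.138082025) = 99.787031952.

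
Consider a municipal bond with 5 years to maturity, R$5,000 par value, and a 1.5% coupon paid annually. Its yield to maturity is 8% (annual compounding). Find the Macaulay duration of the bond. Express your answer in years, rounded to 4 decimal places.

Periodic yield y = 0.08. Discount each cash flow and weight by its year:
  t   CF        PV=CF/(1+0.08)^t    t·PV
  1        75.00        69.4444        69.4444
  2        75.00        64.3004       128.6008
  3        75.00        59.5374       178.6123
  4        75.00        55.1272       220.5090
  5     5,075.00     3,453.9597    17,269.7986
  Σ                  3,702.3692    17,866.9651
Price P = Σ PV = 3,702.3692.
Macaulay duration = Σ(t·PV) / P = 17,866.9651 / 3,702.3692 = 4.82582 years.

4.8258 years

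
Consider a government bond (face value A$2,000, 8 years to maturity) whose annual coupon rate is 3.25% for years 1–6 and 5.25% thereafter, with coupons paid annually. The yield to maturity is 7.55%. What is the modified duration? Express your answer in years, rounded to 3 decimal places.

6.536 years

Periodic yield y = 0.0755. First find Macaulay duration:
  t   CF        PV=CF/(1+0.0755)^t    t·PV
  1        65.00        60.4370        60.4370
  2        65.00        56.1943       112.3887
  3        65.00        52.2495       156.7485
  4        65.00        48.5816       194.3263
  5        65.00        45.1712       225.8558
  6        65.00        42.0002       252.0009
  7       105.00        63.0836       441.5851
  8     2,105.00     1,175.8956     9,407.1652
  Σ                  1,543.6130    10,850.5075
P = 1,543.6130; Macaulay duration = 10,850.5075 / 1,543.6130 = 7.02929 years.
Modified duration = D_Mac / (1 + y) = 7.02929 / 1.0755 = 6.53584 years.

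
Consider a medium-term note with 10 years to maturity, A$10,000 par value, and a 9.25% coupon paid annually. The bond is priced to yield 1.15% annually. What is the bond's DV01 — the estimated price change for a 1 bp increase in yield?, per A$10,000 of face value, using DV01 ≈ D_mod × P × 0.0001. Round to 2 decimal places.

A$13.46

Periodic yield y = 0.0115.
  t   CF        PV=CF/(1+0.0115)^t    t·PV
  1       925.00       914.4834       914.4834
  2       925.00       904.0864     1,808.1729
  3       925.00       893.8077     2,681.4230
  4       925.00       883.6457     3,534.5829
  5       925.00       873.5993     4,367.9967
  6       925.00       863.6672     5,182.0030
  7       925.00       853.8479     5,976.9354
  8       925.00       844.1403     6,753.1224
  9       925.00       834.5431     7,510.8875
  10   10,925.00     9,744.5676    97,445.6764
  Σ                 17,610.3887   136,175.2837
P = 17,610.3887; D_Mac = 7.73267 yrs; D_mod = 7.64475 yrs.
DV01 ≈ 7.64475 × 17,610.3887 × 0.0001 = 13.462707.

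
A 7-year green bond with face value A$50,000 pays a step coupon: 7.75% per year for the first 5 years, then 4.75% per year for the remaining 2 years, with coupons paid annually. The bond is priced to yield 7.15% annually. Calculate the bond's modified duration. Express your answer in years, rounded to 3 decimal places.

Periodic yield y = 0.0715. First find Macaulay duration:
  t   CF        PV=CF/(1+0.0715)^t    t·PV
  1     3,875.00     3,616.4256     3,616.4256
  2     3,875.00     3,375.1055     6,750.2111
  3     3,875.00     3,149.8885     9,449.6655
  4     3,875.00     2,939.7000    11,758.7998
  5     3,875.00     2,743.5371    13,717.6853
  6     2,375.00     1,569.3166     9,415.8994
  7    52,375.00    32,298.2364   226,087.6545
  Σ                 49,692.2095   280,796.3411
P = 49,692.2095; Macaulay duration = 280,796.3411 / 49,692.2095 = 5.65071 years.
Modified duration = D_Mac / (1 + y) = 5.65071 / 1.0715 = 5.27365 years.

5.274 years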